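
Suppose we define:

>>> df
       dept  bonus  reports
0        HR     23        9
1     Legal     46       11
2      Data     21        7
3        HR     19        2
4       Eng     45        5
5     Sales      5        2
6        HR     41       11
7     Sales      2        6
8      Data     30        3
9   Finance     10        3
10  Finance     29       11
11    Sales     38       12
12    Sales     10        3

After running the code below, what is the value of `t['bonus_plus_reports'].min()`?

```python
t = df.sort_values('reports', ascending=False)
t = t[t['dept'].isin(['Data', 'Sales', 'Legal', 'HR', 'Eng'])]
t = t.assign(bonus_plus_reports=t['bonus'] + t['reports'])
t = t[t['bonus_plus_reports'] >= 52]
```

sort by reports descending:
       dept  bonus  reports
11    Sales     38       12
1     Legal     46       11
6        HR     41       11
10  Finance     29       11
0        HR     23        9
2      Data     21        7
7     Sales      2        6
4       Eng     45        5
8      Data     30        3
9   Finance     10        3
12    Sales     10        3
3        HR     19        2
5     Sales      5        2
filter rows where dept in ['Data', 'Sales', 'Legal', 'HR', 'Eng']:
     dept  bonus  reports
11  Sales     38       12
1   Legal     46       11
6      HR     41       11
0      HR     23        9
2    Data     21        7
7   Sales      2        6
4     Eng     45        5
8    Data     30        3
12  Sales     10        3
3      HR     19        2
5   Sales      5        2
add column bonus_plus_reports = t['bonus'] + t['reports']:
     dept  bonus  reports  bonus_plus_reports
11  Sales     38       12                  50
1   Legal     46       11                  57
6      HR     41       11                  52
0      HR     23        9                  32
2    Data     21        7                  28
7   Sales      2        6                   8
4     Eng     45        5                  50
8    Data     30        3                  33
12  Sales     10        3                  13
3      HR     19        2                  21
5   Sales      5        2                   7
filter rows where bonus_plus_reports >= 52:
    dept  bonus  reports  bonus_plus_reports
1  Legal     46       11                  57
6     HR     41       11                  52
Hence 52.

52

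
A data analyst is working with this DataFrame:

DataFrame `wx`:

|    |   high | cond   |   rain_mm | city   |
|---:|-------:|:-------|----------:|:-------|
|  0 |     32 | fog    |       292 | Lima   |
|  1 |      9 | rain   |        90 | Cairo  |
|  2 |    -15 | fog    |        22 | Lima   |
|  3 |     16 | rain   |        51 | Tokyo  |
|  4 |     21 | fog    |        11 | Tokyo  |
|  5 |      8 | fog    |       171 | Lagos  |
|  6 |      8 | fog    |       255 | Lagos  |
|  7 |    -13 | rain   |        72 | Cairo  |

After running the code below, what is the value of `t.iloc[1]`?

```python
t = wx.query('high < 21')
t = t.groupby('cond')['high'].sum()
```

filter rows where high < 21:
   high  cond  rain_mm   city
1     9  rain       90  Cairo
2   -15   fog       22   Lima
3    16  rain       51  Tokyo
5     8   fog      171  Lagos
6     8   fog      255  Lagos
7   -13  rain       72  Cairo
group by cond, sum of high:
cond
fog      1
rain    12
Name: high, dtype: int64
Finally, value at position 1 = 12.

12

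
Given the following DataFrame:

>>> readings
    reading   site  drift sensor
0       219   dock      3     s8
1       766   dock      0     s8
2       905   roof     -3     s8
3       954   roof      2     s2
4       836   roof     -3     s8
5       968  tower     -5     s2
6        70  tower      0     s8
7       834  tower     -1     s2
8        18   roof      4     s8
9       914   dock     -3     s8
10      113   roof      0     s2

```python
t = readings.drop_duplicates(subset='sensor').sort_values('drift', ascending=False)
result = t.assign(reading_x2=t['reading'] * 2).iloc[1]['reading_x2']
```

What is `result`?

1908

drop duplicate sensor (keep=first):
   reading  site  drift sensor
0      219  dock      3     s8
3      954  roof      2     s2
sort by drift descending:
   reading  site  drift sensor
0      219  dock      3     s8
3      954  roof      2     s2
add column reading_x2 = t['reading'] * 2:
   reading  site  drift sensor  reading_x2
0      219  dock      3     s8         438
3      954  roof      2     s2        1908
Then the value at position 1, column 'reading_x2': 1908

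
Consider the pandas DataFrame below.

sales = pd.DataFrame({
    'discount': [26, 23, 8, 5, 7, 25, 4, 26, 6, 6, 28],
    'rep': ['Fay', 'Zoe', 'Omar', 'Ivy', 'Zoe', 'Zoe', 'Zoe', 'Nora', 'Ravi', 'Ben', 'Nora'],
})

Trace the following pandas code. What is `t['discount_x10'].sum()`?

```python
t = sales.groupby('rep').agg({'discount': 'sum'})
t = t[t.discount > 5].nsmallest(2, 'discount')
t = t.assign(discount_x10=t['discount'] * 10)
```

group by rep, sum of discount:
      discount
rep           
Ben          6
Fay         26
Ivy          5
Nora        54
Omar         8
Ravi         6
Zoe         59
filter rows where discount > 5:
      discount
rep           
Ben          6
Fay         26
Nora        54
Omar         8
Ravi         6
Zoe         59
take 2 rows with smallest discount:
      discount
rep           
Ben          6
Ravi         6
add column discount_x10 = t['discount'] * 10:
      discount  discount_x10
rep                         
Ben          6            60
Ravi         6            60

120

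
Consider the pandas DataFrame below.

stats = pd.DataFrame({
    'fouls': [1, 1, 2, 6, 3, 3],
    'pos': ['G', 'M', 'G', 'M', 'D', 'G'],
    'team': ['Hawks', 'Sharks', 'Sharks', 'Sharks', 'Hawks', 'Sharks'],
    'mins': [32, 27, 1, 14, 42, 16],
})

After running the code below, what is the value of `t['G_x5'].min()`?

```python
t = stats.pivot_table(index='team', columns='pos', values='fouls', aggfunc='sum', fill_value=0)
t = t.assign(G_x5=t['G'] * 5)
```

5

pivot: rows=team, cols=pos, sum(fouls):
pos     D  G  M
team           
Hawks   3  1  0
Sharks  0  5  7
add column G_x5 = t['G'] * 5:
pos     D  G  M  G_x5
team                 
Hawks   3  1  0     5
Sharks  0  5  7    25
Finally, min of column 'G_x5' = 5.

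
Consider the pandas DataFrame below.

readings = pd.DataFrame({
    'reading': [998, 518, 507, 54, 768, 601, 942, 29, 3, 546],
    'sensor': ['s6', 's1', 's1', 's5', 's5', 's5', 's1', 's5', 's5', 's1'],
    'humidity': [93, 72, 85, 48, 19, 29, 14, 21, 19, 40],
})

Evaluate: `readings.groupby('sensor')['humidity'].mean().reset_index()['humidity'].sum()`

172.95

group by sensor, mean of humidity:
sensor
s1    52.75
s5    27.20
s6    93.00
Name: humidity, dtype: float64
reset_index():
  sensor  humidity
0     s1     52.75
1     s5     27.20
2     s6     93.00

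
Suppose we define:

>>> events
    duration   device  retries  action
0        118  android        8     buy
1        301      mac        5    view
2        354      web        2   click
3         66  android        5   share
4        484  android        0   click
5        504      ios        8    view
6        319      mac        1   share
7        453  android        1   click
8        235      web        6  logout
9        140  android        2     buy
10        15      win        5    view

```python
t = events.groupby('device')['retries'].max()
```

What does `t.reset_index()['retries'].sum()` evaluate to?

32

group by device, max of retries:
device
android    8
ios        8
mac        5
web        6
win        5
Name: retries, dtype: int64
reset_index():
    device  retries
0  android        8
1      ios        8
2      mac        5
3      web        6
4      win        5
Then the sum of column 'retries': 32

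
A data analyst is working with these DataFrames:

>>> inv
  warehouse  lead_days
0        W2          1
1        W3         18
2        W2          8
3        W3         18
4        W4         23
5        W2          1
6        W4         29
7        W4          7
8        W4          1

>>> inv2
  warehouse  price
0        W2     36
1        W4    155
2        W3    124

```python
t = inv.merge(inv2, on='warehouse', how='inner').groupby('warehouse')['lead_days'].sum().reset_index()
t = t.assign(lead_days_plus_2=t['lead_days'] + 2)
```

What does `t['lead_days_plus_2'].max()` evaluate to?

62

merge on 'warehouse' (how='inner') → 9 rows:
  warehouse  lead_days  price
0        W2          1     36
1        W3         18    124
2        W2          8     36
3        W3         18    124
4        W4         23    155
5        W2          1     36
6        W4         29    155
7        W4          7    155
8        W4          1    155
group by warehouse, sum of lead_days:
warehouse
W2    10
W3    36
W4    60
Name: lead_days, dtype: int64
reset_index():
  warehouse  lead_days
0        W2         10
1        W3         36
2        W4         60
add column lead_days_plus_2 = t['lead_days'] + 2:
  warehouse  lead_days  lead_days_plus_2
0        W2         10                12
1        W3         36                38
2        W4         60                62
Hence 62.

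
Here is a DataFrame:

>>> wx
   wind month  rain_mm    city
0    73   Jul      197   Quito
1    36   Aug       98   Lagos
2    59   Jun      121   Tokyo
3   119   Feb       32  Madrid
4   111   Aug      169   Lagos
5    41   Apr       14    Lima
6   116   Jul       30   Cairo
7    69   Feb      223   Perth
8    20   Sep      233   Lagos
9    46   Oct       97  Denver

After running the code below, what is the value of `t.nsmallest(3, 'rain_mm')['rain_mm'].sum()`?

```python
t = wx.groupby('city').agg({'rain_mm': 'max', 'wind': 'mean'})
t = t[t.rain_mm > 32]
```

415

group by city: max(rain_mm), mean(wind):
        rain_mm        wind
city                       
Cairo        30  116.000000
Denver       97   46.000000
Lagos       233   55.666667
Lima         14   41.000000
Madrid       32  119.000000
Perth       223   69.000000
Quito       197   73.000000
Tokyo       121   59.000000
filter rows where rain_mm > 32:
        rain_mm       wind
city                      
Denver       97  46.000000
Lagos       233  55.666667
Perth       223  69.000000
Quito       197  73.000000
Tokyo       121  59.000000
take 3 rows with smallest rain_mm:
        rain_mm  wind
city                 
Denver       97  46.0
Tokyo       121  59.0
Quito       197  73.0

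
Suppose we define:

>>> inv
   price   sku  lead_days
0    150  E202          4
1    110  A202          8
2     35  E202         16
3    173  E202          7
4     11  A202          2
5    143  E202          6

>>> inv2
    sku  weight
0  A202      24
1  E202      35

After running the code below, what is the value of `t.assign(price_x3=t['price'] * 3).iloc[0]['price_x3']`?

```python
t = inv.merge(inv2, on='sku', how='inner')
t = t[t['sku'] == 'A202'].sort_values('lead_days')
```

33

merge on 'sku' (how='inner') → 6 rows:
   price   sku  lead_days  weight
0    150  E202          4      35
1    110  A202          8      24
2     35  E202         16      35
3    173  E202          7      35
4     11  A202          2      24
5    143  E202          6      35
filter rows where sku == 'A202':
   price   sku  lead_days  weight
1    110  A202          8      24
4     11  A202          2      24
sort by lead_days:
   price   sku  lead_days  weight
4     11  A202          2      24
1    110  A202          8      24
add column price_x3 = t['price'] * 3:
   price   sku  lead_days  weight  price_x3
4     11  A202          2      24        33
1    110  A202          8      24       330
Reading off the value at position 0, column 'price_x3', we get 33.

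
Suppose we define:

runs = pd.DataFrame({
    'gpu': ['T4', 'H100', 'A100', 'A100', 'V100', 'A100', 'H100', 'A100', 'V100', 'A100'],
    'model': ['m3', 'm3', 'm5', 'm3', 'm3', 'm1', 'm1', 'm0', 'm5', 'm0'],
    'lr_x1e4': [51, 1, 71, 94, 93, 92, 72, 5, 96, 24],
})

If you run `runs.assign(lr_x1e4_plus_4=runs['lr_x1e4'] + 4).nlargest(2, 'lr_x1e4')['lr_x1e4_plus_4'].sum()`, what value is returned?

198

add column lr_x1e4_plus_4 = runs['lr_x1e4'] + 4:
    gpu model  lr_x1e4  lr_x1e4_plus_4
0    T4    m3       51              55
1  H100    m3        1               5
2  A100    m5       71              75
3  A100    m3       94              98
4  V100    m3       93              97
5  A100    m1       92              96
6  H100    m1       72              76
7  A100    m0        5               9
8  V100    m5       96             100
9  A100    m0       24              28
take 2 rows with largest lr_x1e4:
    gpu model  lr_x1e4  lr_x1e4_plus_4
8  V100    m5       96             100
3  A100    m3       94              98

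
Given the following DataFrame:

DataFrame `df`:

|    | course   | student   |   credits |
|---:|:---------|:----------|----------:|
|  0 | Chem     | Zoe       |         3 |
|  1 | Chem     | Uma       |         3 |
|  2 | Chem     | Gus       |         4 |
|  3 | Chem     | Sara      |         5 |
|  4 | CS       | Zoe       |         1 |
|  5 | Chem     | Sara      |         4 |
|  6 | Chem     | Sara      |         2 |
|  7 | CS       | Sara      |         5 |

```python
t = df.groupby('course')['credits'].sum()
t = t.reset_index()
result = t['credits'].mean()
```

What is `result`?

group by course, sum of credits:
course
CS       6
Chem    21
Name: credits, dtype: int64
reset_index():
  course  credits
0     CS        6
1   Chem       21
So mean() = 13.5.

13.5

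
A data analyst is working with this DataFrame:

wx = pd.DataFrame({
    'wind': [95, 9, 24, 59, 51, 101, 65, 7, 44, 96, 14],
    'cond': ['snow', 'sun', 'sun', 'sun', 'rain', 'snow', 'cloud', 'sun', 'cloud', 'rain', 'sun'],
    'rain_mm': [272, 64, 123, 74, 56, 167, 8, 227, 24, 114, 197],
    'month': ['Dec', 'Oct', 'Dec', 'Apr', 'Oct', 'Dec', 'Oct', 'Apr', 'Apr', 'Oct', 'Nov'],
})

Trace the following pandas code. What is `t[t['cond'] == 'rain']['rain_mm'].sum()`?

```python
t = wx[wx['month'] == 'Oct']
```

filter rows where month == 'Oct':
   wind   cond  rain_mm month
1     9    sun       64   Oct
4    51   rain       56   Oct
6    65  cloud        8   Oct
9    96   rain      114   Oct
filter rows where cond == 'rain':
   wind  cond  rain_mm month
4    51  rain       56   Oct
9    96  rain      114   Oct
Finally, sum of column 'rain_mm' = 170.

170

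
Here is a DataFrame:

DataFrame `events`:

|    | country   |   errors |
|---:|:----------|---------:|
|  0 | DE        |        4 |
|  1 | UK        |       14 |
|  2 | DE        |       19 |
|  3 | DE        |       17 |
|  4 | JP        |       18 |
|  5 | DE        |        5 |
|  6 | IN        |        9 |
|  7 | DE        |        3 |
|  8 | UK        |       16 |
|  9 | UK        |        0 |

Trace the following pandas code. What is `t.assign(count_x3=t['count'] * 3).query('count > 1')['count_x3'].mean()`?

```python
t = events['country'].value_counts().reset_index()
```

12.0

value_counts of country:
country
DE    5
UK    3
JP    1
IN    1
Name: count, dtype: int64
reset_index():
  country  count
0      DE      5
1      UK      3
2      JP      1
3      IN      1
add column count_x3 = t['count'] * 3:
  country  count  count_x3
0      DE      5        15
1      UK      3         9
2      JP      1         3
3      IN      1         3
filter rows where count > 1:
  country  count  count_x3
0      DE      5        15
1      UK      3         9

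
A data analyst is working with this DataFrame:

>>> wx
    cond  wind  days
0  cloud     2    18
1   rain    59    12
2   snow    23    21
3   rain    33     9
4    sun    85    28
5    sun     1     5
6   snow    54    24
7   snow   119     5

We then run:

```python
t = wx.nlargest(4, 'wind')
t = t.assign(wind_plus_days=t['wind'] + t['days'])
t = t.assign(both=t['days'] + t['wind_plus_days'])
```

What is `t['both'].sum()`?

take 4 rows with largest wind:
   cond  wind  days
7  snow   119     5
4   sun    85    28
1  rain    59    12
6  snow    54    24
add column wind_plus_days = t['wind'] + t['days']:
   cond  wind  days  wind_plus_days
7  snow   119     5             124
4   sun    85    28             113
1  rain    59    12              71
6  snow    54    24              78
add column both = t['days'] + t['wind_plus_days']:
   cond  wind  days  wind_plus_days  both
7  snow   119     5             124   129
4   sun    85    28             113   141
1  rain    59    12              71    83
6  snow    54    24              78   102

455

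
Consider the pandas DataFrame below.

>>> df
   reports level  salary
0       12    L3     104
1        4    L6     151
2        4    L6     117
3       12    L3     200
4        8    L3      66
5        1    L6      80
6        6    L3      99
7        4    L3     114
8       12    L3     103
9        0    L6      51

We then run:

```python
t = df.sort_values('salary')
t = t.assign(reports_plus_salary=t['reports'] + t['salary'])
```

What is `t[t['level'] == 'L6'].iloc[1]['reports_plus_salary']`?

81

sort by salary:
   reports level  salary
9        0    L6      51
4        8    L3      66
5        1    L6      80
6        6    L3      99
8       12    L3     103
0       12    L3     104
7        4    L3     114
2        4    L6     117
1        4    L6     151
3       12    L3     200
add column reports_plus_salary = t['reports'] + t['salary']:
   reports level  salary  reports_plus_salary
9        0    L6      51                   51
4        8    L3      66                   74
5        1    L6      80                   81
6        6    L3      99                  105
8       12    L3     103                  115
0       12    L3     104                  116
7        4    L3     114                  118
2        4    L6     117                  121
1        4    L6     151                  155
3       12    L3     200                  212
filter rows where level == 'L6':
   reports level  salary  reports_plus_salary
9        0    L6      51                   51
5        1    L6      80                   81
2        4    L6     117                  121
1        4    L6     151                  155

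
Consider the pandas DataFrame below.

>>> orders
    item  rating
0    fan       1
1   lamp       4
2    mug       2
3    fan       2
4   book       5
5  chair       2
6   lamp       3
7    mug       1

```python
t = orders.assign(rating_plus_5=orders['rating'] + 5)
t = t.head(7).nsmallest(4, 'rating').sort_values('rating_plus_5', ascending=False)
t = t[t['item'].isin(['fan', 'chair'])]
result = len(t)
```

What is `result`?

3

add column rating_plus_5 = orders['rating'] + 5:
    item  rating  rating_plus_5
0    fan       1              6
1   lamp       4              9
2    mug       2              7
3    fan       2              7
4   book       5             10
5  chair       2              7
6   lamp       3              8
7    mug       1              6
take first 7 rows:
    item  rating  rating_plus_5
0    fan       1              6
1   lamp       4              9
2    mug       2              7
3    fan       2              7
4   book       5             10
5  chair       2              7
6   lamp       3              8
take 4 rows with smallest rating:
    item  rating  rating_plus_5
0    fan       1              6
2    mug       2              7
3    fan       2              7
5  chair       2              7
sort by rating_plus_5 descending:
    item  rating  rating_plus_5
2    mug       2              7
3    fan       2              7
5  chair       2              7
0    fan       1              6
filter rows where item in ['fan', 'chair']:
    item  rating  rating_plus_5
3    fan       2              7
5  chair       2              7
0    fan       1              6
number of rows → 3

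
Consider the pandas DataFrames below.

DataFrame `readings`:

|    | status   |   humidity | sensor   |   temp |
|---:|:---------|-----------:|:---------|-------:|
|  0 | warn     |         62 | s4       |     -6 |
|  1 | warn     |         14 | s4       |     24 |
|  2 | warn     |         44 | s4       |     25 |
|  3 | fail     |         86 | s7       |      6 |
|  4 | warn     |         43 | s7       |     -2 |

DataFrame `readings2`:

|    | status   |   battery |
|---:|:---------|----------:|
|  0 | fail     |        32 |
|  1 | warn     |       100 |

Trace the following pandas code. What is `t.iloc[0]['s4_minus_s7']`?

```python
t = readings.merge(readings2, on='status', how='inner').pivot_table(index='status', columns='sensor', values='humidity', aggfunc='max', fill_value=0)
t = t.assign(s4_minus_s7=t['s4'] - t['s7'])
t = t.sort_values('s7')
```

19

merge on 'status' (how='inner') → 5 rows:
  status  humidity sensor  temp  battery
0   warn        62     s4    -6      100
1   warn        14     s4    24      100
2   warn        44     s4    25      100
3   fail        86     s7     6       32
4   warn        43     s7    -2      100
pivot: rows=status, cols=sensor, max(humidity):
sensor  s4  s7
status        
fail     0  86
warn    62  43
add column s4_minus_s7 = t['s4'] - t['s7']:
sensor  s4  s7  s4_minus_s7
status                     
fail     0  86          -86
warn    62  43           19
sort by s7:
sensor  s4  s7  s4_minus_s7
status                     
warn    62  43           19
fail     0  86          -86
value at position 0, column 's4_minus_s7' → 19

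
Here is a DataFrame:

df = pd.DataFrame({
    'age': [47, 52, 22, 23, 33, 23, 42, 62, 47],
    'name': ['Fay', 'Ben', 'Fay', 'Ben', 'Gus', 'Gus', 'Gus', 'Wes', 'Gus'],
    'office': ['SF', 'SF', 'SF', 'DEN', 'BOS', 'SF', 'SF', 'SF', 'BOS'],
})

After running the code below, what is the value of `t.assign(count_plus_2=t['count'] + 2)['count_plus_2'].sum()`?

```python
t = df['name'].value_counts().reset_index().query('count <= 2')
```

11

value_counts of name:
name
Gus    4
Fay    2
Ben    2
Wes    1
Name: count, dtype: int64
reset_index():
  name  count
0  Gus      4
1  Fay      2
2  Ben      2
3  Wes      1
filter rows where count <= 2:
  name  count
1  Fay      2
2  Ben      2
3  Wes      1
add column count_plus_2 = t['count'] + 2:
  name  count  count_plus_2
1  Fay      2             4
2  Ben      2             4
3  Wes      1             3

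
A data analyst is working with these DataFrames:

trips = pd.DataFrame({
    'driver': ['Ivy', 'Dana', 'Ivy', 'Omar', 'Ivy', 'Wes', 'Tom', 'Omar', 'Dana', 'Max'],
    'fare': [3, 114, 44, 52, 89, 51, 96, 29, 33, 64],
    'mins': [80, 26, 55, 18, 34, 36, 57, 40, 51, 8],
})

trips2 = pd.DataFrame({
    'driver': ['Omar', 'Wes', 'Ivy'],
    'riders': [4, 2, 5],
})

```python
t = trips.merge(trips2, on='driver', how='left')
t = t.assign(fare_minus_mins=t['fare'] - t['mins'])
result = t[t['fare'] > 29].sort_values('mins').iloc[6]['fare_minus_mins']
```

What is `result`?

merge on 'driver' (how='left') → 10 rows:
  driver  fare  mins  riders
0    Ivy     3    80     5.0
1   Dana   114    26     NaN
2    Ivy    44    55     5.0
3   Omar    52    18     4.0
4    Ivy    89    34     5.0
5    Wes    51    36     2.0
6    Tom    96    57     NaN
7   Omar    29    40     4.0
8   Dana    33    51     NaN
9    Max    64     8     NaN
add column fare_minus_mins = t['fare'] - t['mins']:
  driver  fare  mins  riders  fare_minus_mins
0    Ivy     3    80     5.0              -77
1   Dana   114    26     NaN               88
2    Ivy    44    55     5.0              -11
3   Omar    52    18     4.0               34
4    Ivy    89    34     5.0               55
5    Wes    51    36     2.0               15
6    Tom    96    57     NaN               39
7   Omar    29    40     4.0              -11
8   Dana    33    51     NaN              -18
9    Max    64     8     NaN               56
filter rows where fare > 29:
  driver  fare  mins  riders  fare_minus_mins
1   Dana   114    26     NaN               88
2    Ivy    44    55     5.0              -11
3   Omar    52    18     4.0               34
4    Ivy    89    34     5.0               55
5    Wes    51    36     2.0               15
6    Tom    96    57     NaN               39
8   Dana    33    51     NaN              -18
9    Max    64     8     NaN               56
sort by mins:
  driver  fare  mins  riders  fare_minus_mins
9    Max    64     8     NaN               56
3   Omar    52    18     4.0               34
1   Dana   114    26     NaN               88
4    Ivy    89    34     5.0               55
5    Wes    51    36     2.0               15
8   Dana    33    51     NaN              -18
2    Ivy    44    55     5.0              -11
6    Tom    96    57     NaN               39
Then the value at position 6, column 'fare_minus_mins': -11

-11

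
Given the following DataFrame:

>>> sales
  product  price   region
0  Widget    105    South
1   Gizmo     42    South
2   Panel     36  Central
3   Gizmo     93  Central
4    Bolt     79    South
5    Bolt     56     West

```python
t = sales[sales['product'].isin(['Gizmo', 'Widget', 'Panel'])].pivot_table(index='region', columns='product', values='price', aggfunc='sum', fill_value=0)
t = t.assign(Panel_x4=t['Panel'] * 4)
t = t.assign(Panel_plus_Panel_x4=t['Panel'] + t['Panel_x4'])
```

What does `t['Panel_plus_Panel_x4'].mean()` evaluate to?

90.0

filter rows where product in ['Gizmo', 'Widget', 'Panel']:
  product  price   region
0  Widget    105    South
1   Gizmo     42    South
2   Panel     36  Central
3   Gizmo     93  Central
pivot: rows=region, cols=product, sum(price):
product  Gizmo  Panel  Widget
region                       
Central     93     36       0
South       42      0     105
add column Panel_x4 = t['Panel'] * 4:
product  Gizmo  Panel  Widget  Panel_x4
region                                 
Central     93     36       0       144
South       42      0     105         0
add column Panel_plus_Panel_x4 = t['Panel'] + t['Panel_x4']:
product  Gizmo  Panel  Widget  Panel_x4  Panel_plus_Panel_x4
region                                                      
Central     93     36       0       144                  180
South       42      0     105         0                    0
So mean() = 90.0.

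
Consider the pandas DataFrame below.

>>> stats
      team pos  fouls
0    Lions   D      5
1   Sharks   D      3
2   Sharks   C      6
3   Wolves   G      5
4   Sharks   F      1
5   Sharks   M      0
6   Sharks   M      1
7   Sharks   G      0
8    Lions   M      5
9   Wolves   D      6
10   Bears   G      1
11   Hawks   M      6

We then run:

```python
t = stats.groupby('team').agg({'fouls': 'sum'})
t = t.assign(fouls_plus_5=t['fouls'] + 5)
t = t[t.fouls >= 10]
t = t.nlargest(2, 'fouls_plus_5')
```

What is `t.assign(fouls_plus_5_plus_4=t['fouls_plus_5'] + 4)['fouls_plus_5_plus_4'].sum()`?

40

group by team, sum of fouls:
        fouls
team         
Bears       1
Hawks       6
Lions      10
Sharks     11
Wolves     11
add column fouls_plus_5 = t['fouls'] + 5:
        fouls  fouls_plus_5
team                       
Bears       1             6
Hawks       6            11
Lions      10            15
Sharks     11            16
Wolves     11            16
filter rows where fouls >= 10:
        fouls  fouls_plus_5
team                       
Lions      10            15
Sharks     11            16
Wolves     11            16
take 2 rows with largest fouls_plus_5:
        fouls  fouls_plus_5
team                       
Sharks     11            16
Wolves     11            16
add column fouls_plus_5_plus_4 = t['fouls_plus_5'] + 4:
        fouls  fouls_plus_5  fouls_plus_5_plus_4
team                                            
Sharks     11            16                   20
Wolves     11            16                   20
Finally, sum of column 'fouls_plus_5_plus_4' = 40.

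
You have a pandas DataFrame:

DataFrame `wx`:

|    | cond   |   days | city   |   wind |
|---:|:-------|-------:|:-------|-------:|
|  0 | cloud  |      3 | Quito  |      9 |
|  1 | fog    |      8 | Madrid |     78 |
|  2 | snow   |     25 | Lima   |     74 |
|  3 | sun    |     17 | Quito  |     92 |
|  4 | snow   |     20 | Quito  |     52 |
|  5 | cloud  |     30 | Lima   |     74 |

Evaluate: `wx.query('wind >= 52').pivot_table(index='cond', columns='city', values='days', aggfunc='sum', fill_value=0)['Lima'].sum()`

filter rows where wind >= 52:
    cond  days    city  wind
1    fog     8  Madrid    78
2   snow    25    Lima    74
3    sun    17   Quito    92
4   snow    20   Quito    52
5  cloud    30    Lima    74
pivot: rows=cond, cols=city, sum(days):
city   Lima  Madrid  Quito
cond                      
cloud    30       0      0
fog       0       8      0
snow     25       0     20
sun       0       0     17
Finally, sum of column 'Lima' = 55.

55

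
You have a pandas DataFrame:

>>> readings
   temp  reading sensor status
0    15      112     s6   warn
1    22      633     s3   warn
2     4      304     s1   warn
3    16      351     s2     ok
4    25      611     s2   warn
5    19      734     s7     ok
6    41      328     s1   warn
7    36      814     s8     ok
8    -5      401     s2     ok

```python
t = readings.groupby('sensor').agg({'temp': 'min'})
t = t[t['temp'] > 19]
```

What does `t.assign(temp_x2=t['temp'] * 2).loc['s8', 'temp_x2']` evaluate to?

group by sensor, min of temp:
        temp
sensor      
s1         4
s2        -5
s3        22
s6        15
s7        19
s8        36
filter rows where temp > 19:
        temp
sensor      
s3        22
s8        36
add column temp_x2 = t['temp'] * 2:
        temp  temp_x2
sensor               
s3        22       44
s8        36       72
The value at row 's8', column 'temp_x2' is 72.

72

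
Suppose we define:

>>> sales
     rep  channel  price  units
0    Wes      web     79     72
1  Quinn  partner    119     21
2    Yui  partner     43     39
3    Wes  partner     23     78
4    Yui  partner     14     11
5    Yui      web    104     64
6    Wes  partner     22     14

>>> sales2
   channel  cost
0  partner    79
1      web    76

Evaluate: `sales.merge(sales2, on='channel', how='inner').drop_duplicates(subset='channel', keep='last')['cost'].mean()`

merge on 'channel' (how='inner') → 7 rows:
     rep  channel  price  units  cost
0    Wes      web     79     72    76
1  Quinn  partner    119     21    79
2    Yui  partner     43     39    79
3    Wes  partner     23     78    79
4    Yui  partner     14     11    79
5    Yui      web    104     64    76
6    Wes  partner     22     14    79
drop duplicate channel (keep=last):
   rep  channel  price  units  cost
5  Yui      web    104     64    76
6  Wes  partner     22     14    79

77.5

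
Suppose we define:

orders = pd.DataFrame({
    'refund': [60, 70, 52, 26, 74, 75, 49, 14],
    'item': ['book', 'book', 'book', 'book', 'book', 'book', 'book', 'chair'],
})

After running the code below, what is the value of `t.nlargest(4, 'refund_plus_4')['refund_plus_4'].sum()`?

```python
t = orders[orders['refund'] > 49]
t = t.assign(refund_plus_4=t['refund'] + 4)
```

filter rows where refund > 49:
   refund  item
0      60  book
1      70  book
2      52  book
4      74  book
5      75  book
add column refund_plus_4 = t['refund'] + 4:
   refund  item  refund_plus_4
0      60  book             64
1      70  book             74
2      52  book             56
4      74  book             78
5      75  book             79
take 4 rows with largest refund_plus_4:
   refund  item  refund_plus_4
5      75  book             79
4      74  book             78
1      70  book             74
0      60  book             64
sum of column 'refund_plus_4' → 295

295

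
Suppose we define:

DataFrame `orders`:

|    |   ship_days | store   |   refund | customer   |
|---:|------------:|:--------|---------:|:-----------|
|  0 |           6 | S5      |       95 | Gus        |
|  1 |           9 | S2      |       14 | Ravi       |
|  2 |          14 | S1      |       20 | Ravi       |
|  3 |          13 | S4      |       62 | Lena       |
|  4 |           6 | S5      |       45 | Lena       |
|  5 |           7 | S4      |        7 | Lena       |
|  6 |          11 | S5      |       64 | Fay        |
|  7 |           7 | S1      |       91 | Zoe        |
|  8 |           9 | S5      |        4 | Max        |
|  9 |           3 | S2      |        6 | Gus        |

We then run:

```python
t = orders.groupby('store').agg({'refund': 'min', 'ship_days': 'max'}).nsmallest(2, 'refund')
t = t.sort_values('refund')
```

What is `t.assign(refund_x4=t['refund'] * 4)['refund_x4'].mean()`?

20.0

group by store: min(refund), max(ship_days):
       refund  ship_days
store                   
S1         20         14
S2          6          9
S4          7         13
S5          4         11
take 2 rows with smallest refund:
       refund  ship_days
store                   
S5          4         11
S2          6          9
sort by refund:
       refund  ship_days
store                   
S5          4         11
S2          6          9
add column refund_x4 = t['refund'] * 4:
       refund  ship_days  refund_x4
store                              
S5          4         11         16
S2          6          9         24
Then the mean of column 'refund_x4': 20.0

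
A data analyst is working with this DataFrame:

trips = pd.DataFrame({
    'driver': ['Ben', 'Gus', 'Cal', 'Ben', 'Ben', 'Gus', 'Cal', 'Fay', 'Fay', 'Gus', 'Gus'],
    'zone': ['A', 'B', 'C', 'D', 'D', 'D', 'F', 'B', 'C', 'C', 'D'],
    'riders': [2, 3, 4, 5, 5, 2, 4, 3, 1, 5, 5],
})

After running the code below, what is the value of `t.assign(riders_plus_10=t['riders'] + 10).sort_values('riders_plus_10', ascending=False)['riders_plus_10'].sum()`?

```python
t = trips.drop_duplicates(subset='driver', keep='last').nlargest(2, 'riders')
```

30

drop duplicate driver (keep=last):
   driver zone  riders
4     Ben    D       5
6     Cal    F       4
8     Fay    C       1
10    Gus    D       5
take 2 rows with largest riders:
   driver zone  riders
4     Ben    D       5
10    Gus    D       5
add column riders_plus_10 = t['riders'] + 10:
   driver zone  riders  riders_plus_10
4     Ben    D       5              15
10    Gus    D       5              15
sort by riders_plus_10 descending:
   driver zone  riders  riders_plus_10
4     Ben    D       5              15
10    Gus    D       5              15
Hence 30.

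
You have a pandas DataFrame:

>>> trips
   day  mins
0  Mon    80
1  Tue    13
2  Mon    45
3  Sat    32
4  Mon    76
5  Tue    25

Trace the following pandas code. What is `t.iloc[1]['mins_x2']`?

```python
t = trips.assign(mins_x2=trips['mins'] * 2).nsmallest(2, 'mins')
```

50

add column mins_x2 = trips['mins'] * 2:
   day  mins  mins_x2
0  Mon    80      160
1  Tue    13       26
2  Mon    45       90
3  Sat    32       64
4  Mon    76      152
5  Tue    25       50
take 2 rows with smallest mins:
   day  mins  mins_x2
1  Tue    13       26
5  Tue    25       50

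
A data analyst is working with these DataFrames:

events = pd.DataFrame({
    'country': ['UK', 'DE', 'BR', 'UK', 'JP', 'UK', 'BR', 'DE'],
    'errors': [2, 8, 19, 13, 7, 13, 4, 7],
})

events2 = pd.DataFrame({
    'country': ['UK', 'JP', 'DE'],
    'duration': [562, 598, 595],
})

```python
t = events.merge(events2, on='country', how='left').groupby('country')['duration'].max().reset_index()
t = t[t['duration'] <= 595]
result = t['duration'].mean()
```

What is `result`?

merge on 'country' (how='left') → 8 rows:
  country  errors  duration
0      UK       2     562.0
1      DE       8     595.0
2      BR      19       NaN
3      UK      13     562.0
4      JP       7     598.0
5      UK      13     562.0
6      BR       4       NaN
7      DE       7     595.0
group by country, max of duration:
country
BR      NaN
DE    595.0
JP    598.0
UK    562.0
Name: duration, dtype: float64
reset_index():
  country  duration
0      BR       NaN
1      DE     595.0
2      JP     598.0
3      UK     562.0
filter rows where duration <= 595:
  country  duration
1      DE     595.0
3      UK     562.0

578.5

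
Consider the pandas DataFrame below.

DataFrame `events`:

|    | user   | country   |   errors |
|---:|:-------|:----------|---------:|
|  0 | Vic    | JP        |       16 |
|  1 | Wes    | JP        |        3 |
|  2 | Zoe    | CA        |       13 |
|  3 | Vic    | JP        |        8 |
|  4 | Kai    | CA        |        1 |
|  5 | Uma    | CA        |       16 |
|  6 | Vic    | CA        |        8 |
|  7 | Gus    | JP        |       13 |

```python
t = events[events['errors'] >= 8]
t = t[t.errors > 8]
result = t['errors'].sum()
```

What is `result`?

filter rows where errors >= 8:
  user country  errors
0  Vic      JP      16
2  Zoe      CA      13
3  Vic      JP       8
5  Uma      CA      16
6  Vic      CA       8
7  Gus      JP      13
filter rows where errors > 8:
  user country  errors
0  Vic      JP      16
2  Zoe      CA      13
5  Uma      CA      16
7  Gus      JP      13

58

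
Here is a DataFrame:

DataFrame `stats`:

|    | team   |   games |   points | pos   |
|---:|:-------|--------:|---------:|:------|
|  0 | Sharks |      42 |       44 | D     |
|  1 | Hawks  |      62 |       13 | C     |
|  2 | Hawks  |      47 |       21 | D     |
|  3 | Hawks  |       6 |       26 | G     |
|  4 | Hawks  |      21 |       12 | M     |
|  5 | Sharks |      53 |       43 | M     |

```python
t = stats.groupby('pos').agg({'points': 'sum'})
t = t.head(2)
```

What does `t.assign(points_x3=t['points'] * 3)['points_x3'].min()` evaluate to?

39

group by pos, sum of points:
     points
pos        
C        13
D        65
G        26
M        55
take first 2 rows:
     points
pos        
C        13
D        65
add column points_x3 = t['points'] * 3:
     points  points_x3
pos                   
C        13         39
D        65        195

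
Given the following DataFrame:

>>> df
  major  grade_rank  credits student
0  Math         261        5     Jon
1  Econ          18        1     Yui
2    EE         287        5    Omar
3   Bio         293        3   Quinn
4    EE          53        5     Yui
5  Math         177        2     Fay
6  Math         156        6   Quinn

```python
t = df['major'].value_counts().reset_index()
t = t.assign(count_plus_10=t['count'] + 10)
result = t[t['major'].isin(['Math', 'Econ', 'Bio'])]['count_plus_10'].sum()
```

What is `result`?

35

value_counts of major:
major
Math    3
EE      2
Econ    1
Bio     1
Name: count, dtype: int64
reset_index():
  major  count
0  Math      3
1    EE      2
2  Econ      1
3   Bio      1
add column count_plus_10 = t['count'] + 10:
  major  count  count_plus_10
0  Math      3             13
1    EE      2             12
2  Econ      1             11
3   Bio      1             11
filter rows where major in ['Math', 'Econ', 'Bio']:
  major  count  count_plus_10
0  Math      3             13
2  Econ      1             11
3   Bio      1             11
The sum of column 'count_plus_10' is 35.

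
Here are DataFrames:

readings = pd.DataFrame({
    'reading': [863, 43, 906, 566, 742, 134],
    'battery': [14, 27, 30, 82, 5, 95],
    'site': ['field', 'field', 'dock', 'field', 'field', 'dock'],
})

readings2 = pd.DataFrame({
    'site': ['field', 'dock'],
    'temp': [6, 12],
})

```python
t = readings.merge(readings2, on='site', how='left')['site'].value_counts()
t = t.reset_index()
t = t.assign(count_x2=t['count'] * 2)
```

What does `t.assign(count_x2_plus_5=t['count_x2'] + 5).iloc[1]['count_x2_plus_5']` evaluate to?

merge on 'site' (how='left') → 6 rows:
   reading  battery   site  temp
0      863       14  field     6
1       43       27  field     6
2      906       30   dock    12
3      566       82  field     6
4      742        5  field     6
5      134       95   dock    12
value_counts of site:
site
field    4
dock     2
Name: count, dtype: int64
reset_index():
    site  count
0  field      4
1   dock      2
add column count_x2 = t['count'] * 2:
    site  count  count_x2
0  field      4         8
1   dock      2         4
add column count_x2_plus_5 = t['count_x2'] + 5:
    site  count  count_x2  count_x2_plus_5
0  field      4         8               13
1   dock      2         4                9

9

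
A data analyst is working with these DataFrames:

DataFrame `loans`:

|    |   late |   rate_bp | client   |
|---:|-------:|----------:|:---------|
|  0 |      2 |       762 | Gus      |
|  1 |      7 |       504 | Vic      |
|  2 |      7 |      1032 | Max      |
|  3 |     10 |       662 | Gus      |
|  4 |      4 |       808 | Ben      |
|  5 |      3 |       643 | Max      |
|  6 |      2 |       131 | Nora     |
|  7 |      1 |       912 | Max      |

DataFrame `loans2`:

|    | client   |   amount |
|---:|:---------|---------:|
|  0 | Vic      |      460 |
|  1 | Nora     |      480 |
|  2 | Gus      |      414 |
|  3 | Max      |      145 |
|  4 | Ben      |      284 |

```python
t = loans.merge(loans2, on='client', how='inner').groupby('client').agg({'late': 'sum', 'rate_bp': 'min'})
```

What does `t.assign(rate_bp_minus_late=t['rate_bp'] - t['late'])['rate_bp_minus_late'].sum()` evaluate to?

merge on 'client' (how='inner') → 8 rows:
   late  rate_bp client  amount
0     2      762    Gus     414
1     7      504    Vic     460
2     7     1032    Max     145
3    10      662    Gus     414
4     4      808    Ben     284
5     3      643    Max     145
6     2      131   Nora     480
7     1      912    Max     145
group by client: sum(late), min(rate_bp):
        late  rate_bp
client               
Ben        4      808
Gus       12      662
Max       11      643
Nora       2      131
Vic        7      504
add column rate_bp_minus_late = t['rate_bp'] - t['late']:
        late  rate_bp  rate_bp_minus_late
client                                   
Ben        4      808                 804
Gus       12      662                 650
Max       11      643                 632
Nora       2      131                 129
Vic        7      504                 497
Taking the sum of column 'rate_bp_minus_late' gives 2712.

2712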